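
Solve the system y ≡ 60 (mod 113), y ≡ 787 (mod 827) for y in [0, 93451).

43791

113⁻¹ mod 827: 113·666 ≡ 1 (mod 827), so 113⁻¹ ≡ 666.
y = 60 + 113·((787 − 60)·666 mod 827) = 60 + 113·387 = 43791.
Check: 43791 mod 113 = 60, 43791 mod 827 = 787. ✓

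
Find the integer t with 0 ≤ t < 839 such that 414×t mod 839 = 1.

Apply the Euclidean algorithm and back-substitute:
839 = 2×414 + 11
414 = 37×11 + 7
11 = 1×7 + 4
7 = 1×4 + 3
4 = 1×3 + 1
3 = 3×1 + 0
gcd(414, 839) = 1, so the inverse exists.
Back-substitute for 1:
1 = 1×4 − 1×3
  = −1×7 + 2×4
  = 2×11 − 3×7
  = −3×414 + 113×11
  = 113×839 − 229×414
So 414⁻¹ ≡ −229 ≡ 610 (mod 839).

610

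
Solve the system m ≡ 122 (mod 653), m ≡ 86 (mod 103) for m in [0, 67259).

653⁻¹ mod 103: 653×53 ≡ 1 (mod 103), so 653⁻¹ ≡ 53.
m = 122 + 653×((86 − 122)×53 mod 103) = 122 + 653×49 = 32119.
Check: 32119 mod 653 = 122, 32119 mod 103 = 86. ✓

32119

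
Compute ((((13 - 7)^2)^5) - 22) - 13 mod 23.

13 - 7 = 6
(6)^2 ≡ 13 (mod 23)
(13)^5 ≡ 4 (mod 23)
4 - 22 = -18 ≡ 5 (mod 23)
5 - 13 = -8 ≡ 15 (mod 23)

15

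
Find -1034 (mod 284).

102

-1034 = -4·284 + 102, so -1034 ≡ 102 (mod 284).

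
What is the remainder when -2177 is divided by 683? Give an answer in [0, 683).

555

-2177 = -4·683 + 555, so -2177 ≡ 555 (mod 683).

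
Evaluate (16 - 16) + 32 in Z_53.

32

16 - 16 = 0
0 + 32 = 32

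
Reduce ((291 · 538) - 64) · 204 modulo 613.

291 · 538 = 156558 ≡ 243 (mod 613)
243 - 64 = 179
179 · 204 = 36516 ≡ 349 (mod 613)

349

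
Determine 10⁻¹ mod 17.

12

17 = 1×10 + 7
10 = 1×7 + 3
7 = 2×3 + 1
3 = 3×1 + 0
gcd(10, 17) = 1, so the inverse exists.
Back-substitute for 1:
1 = 1×7 − 2×3
  = −2×10 + 3×7
  = 3×17 − 5×10
So 10⁻¹ ≡ −5 ≡ 12 (mod 17).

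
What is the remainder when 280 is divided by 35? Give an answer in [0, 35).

280 = 8*35 + 0, so 280 ≡ 0 (mod 35).

0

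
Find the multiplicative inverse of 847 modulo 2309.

1682

By the extended Euclidean algorithm:
2309 = 2*847 + 615
847 = 1*615 + 232
615 = 2*232 + 151
232 = 1*151 + 81
151 = 1*81 + 70
81 = 1*70 + 11
70 = 6*11 + 4
11 = 2*4 + 3
4 = 1*3 + 1
3 = 3*1 + 0
gcd(847, 2309) = 1, so the inverse exists.
Back-substitute for 1:
1 = 1*4 − 1*3
  = −1*11 + 3*4
  = 3*70 − 19*11
  = −19*81 + 22*70
  = 22*151 − 41*81
  = −41*232 + 63*151
  = 63*615 − 167*232
  = −167*847 + 230*615
  = 230*2309 − 627*847
So 847⁻¹ ≡ −627 ≡ 1682 (mod 2309).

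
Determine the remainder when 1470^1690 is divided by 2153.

Using repeated squaring:
1690 in binary is 11010011010, i.e. 1690 = 1024 + 512 + 128 + 16 + 8 + 2.
1470^1 ≡ 1470 (mod 2153)
1470^2 ≡ 1470^2 = 2160900 ≡ 1441 (mod 2153)
1470^4 ≡ 1441^2 = 2076481 ≡ 989 (mod 2153)
1470^8 ≡ 989^2 = 978121 ≡ 659 (mod 2153)
1470^16 ≡ 659^2 = 434281 ≡ 1528 (mod 2153)
1470^32 ≡ 1528^2 = 2334784 ≡ 932 (mod 2153)
1470^64 ≡ 932^2 = 868624 ≡ 965 (mod 2153)
1470^128 ≡ 965^2 = 931225 ≡ 1129 (mod 2153)
1470^256 ≡ 1129^2 = 1274641 ≡ 65 (mod 2153)
1470^512 ≡ 65^2 = 4225 ≡ 2072 (mod 2153)
1470^1024 ≡ 2072^2 = 4293184 ≡ 102 (mod 2153)
1470^1690 = 1470^1024 * 1470^512 * 1470^128 * 1470^16 * 1470^8 * 1470^2 ≡ 102 * 2072 * 1129 * 1528 * 659 * 1441 (mod 2153).
Accumulate the product:
102 * 2072 = 211344 ≡ 350
350 * 1129 = 395150 ≡ 1151
1151 * 1528 = 1758728 ≡ 1880
1880 * 659 = 1238920 ≡ 945
945 * 1441 = 1361745 ≡ 1049

1049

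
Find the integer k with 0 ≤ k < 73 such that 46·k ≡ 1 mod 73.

73 = 1×46 + 27
46 = 1×27 + 19
27 = 1×19 + 8
19 = 2×8 + 3
8 = 2×3 + 2
3 = 1×2 + 1
2 = 2×1 + 0
gcd(46, 73) = 1, so the inverse exists.
Bézout: 1 = −17×73 + 27×46.
So 46⁻¹ ≡ 27 (mod 73).

27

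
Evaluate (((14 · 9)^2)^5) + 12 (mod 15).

3

14 · 9 = 126 ≡ 6 (mod 15)
(6)^2 ≡ 6 (mod 15)
(6)^5 ≡ 6 (mod 15)
6 + 12 = 18 ≡ 3 (mod 15)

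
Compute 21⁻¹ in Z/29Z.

18

By the extended Euclidean algorithm:
29 = 1·21 + 8
21 = 2·8 + 5
8 = 1·5 + 3
5 = 1·3 + 2
3 = 1·2 + 1
2 = 2·1 + 0
gcd(21, 29) = 1, so the inverse exists.
Back-substitute for 1:
1 = 1·3 − 1·2
  = −1·5 + 2·3
  = 2·8 − 3·5
  = −3·21 + 8·8
  = 8·29 − 11·21
So 21⁻¹ ≡ −11 ≡ 18 (mod 29).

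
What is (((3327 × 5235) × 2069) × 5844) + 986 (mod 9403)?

3327 × 5235 = 17416845 ≡ 2489 (mod 9403)
2489 × 2069 = 5149741 ≡ 6300 (mod 9403)
6300 × 5844 = 36817200 ≡ 4455 (mod 9403)
4455 + 986 = 5441

5441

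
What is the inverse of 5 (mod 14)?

3

14 = 2·5 + 4
5 = 1·4 + 1
4 = 4·1 + 0
gcd(5, 14) = 1, so the inverse exists.
Bézout: 1 = −1·14 + 3·5.
So 5⁻¹ ≡ 3 (mod 14).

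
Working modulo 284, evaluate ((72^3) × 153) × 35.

(72)^3 ≡ 72 (mod 284)
72 × 153 = 11016 ≡ 224 (mod 284)
224 × 35 = 7840 ≡ 172 (mod 284)

172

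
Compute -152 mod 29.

22

-152 = -6*29 + 22, so -152 ≡ 22 (mod 29).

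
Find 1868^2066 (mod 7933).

2066 in binary is 100000010010, i.e. 2066 = 2048 + 16 + 2.
1868^1 ≡ 1868 (mod 7933)
1868^2 ≡ 1868^2 = 3489424 ≡ 6837 (mod 7933)
1868^4 ≡ 6837^2 = 46744569 ≡ 3333 (mod 7933)
1868^8 ≡ 3333^2 = 11108889 ≡ 2689 (mod 7933)
1868^16 ≡ 2689^2 = 7230721 ≡ 3758 (mod 7933)
1868^32 ≡ 3758^2 = 14122564 ≡ 1824 (mod 7933)
1868^64 ≡ 1824^2 = 3326976 ≡ 3049 (mod 7933)
1868^128 ≡ 3049^2 = 9296401 ≡ 6858 (mod 7933)
1868^256 ≡ 6858^2 = 47032164 ≡ 5340 (mod 7933)
1868^512 ≡ 5340^2 = 28515600 ≡ 4398 (mod 7933)
1868^1024 ≡ 4398^2 = 19342404 ≡ 1750 (mod 7933)
1868^2048 ≡ 1750^2 = 3062500 ≡ 362 (mod 7933)
1868^2066 = 1868^2048 · 1868^16 · 1868^2 ≡ 362 · 3758 · 6837 (mod 7933).
Accumulate the product:
362 · 3758 = 1360396 ≡ 3853
3853 · 6837 = 26342961 ≡ 5401

5401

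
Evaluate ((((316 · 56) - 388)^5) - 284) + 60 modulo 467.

316 · 56 = 17696 ≡ 417 (mod 467)
417 - 388 = 29
(29)^5 ≡ 42 (mod 467)
42 - 284 = -242 ≡ 225 (mod 467)
225 + 60 = 285

285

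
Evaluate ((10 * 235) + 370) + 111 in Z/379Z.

10 * 235 = 2350 ≡ 76 (mod 379)
76 + 370 = 446 ≡ 67 (mod 379)
67 + 111 = 178

178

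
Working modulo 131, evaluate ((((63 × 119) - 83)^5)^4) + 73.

74

63 × 119 = 7497 ≡ 30 (mod 131)
30 - 83 = -53 ≡ 78 (mod 131)
(78)^5 ≡ 130 (mod 131)
(130)^4 ≡ 1 (mod 131)
1 + 73 = 74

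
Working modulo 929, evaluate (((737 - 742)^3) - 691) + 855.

737 - 742 = -5 ≡ 924 (mod 929)
(924)^3 ≡ 804 (mod 929)
804 - 691 = 113
113 + 855 = 968 ≡ 39 (mod 929)

39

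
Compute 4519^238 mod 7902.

By square-and-multiply:
238 in binary is 11101110, i.e. 238 = 128 + 64 + 32 + 8 + 4 + 2.
4519^1 ≡ 4519 (mod 7902)
4519^2 ≡ 4519^2 = 20421361 ≡ 2593 (mod 7902)
4519^4 ≡ 2593^2 = 6723649 ≡ 6949 (mod 7902)
4519^8 ≡ 6949^2 = 48288601 ≡ 7381 (mod 7902)
4519^16 ≡ 7381^2 = 54479161 ≡ 2773 (mod 7902)
4519^32 ≡ 2773^2 = 7689529 ≡ 883 (mod 7902)
4519^64 ≡ 883^2 = 779689 ≡ 5293 (mod 7902)
4519^128 ≡ 5293^2 = 28015849 ≡ 3259 (mod 7902)
4519^238 = 4519^128 · 4519^64 · 4519^32 · 4519^8 · 4519^4 · 4519^2 ≡ 3259 · 5293 · 883 · 7381 · 6949 · 2593 (mod 7902).
Accumulate the product:
3259 · 5293 = 17249887 ≡ 7723
7723 · 883 = 6819409 ≡ 7885
7885 · 7381 = 58199185 ≡ 955
955 · 6949 = 6636295 ≡ 6517
6517 · 2593 = 16898581 ≡ 4105

4105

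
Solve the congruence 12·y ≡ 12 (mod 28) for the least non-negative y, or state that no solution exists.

1

gcd(12, 28) = 4, and 4 | 12, so solutions exist.
Divide through by 4: 3·y mod 7 = 3.
3⁻¹ ≡ 5 (mod 7).
y ≡ 5·3 ≡ 1 (mod 7).
The smallest non-negative solution is y = 1.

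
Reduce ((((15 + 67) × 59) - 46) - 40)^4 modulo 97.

15 + 67 = 82
82 × 59 = 4838 ≡ 85 (mod 97)
85 - 46 = 39
39 - 40 = -1 ≡ 96 (mod 97)
(96)^4 ≡ 1 (mod 97)

1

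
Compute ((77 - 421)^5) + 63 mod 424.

15

77 - 421 = -344 ≡ 80 (mod 424)
(80)^5 ≡ 376 (mod 424)
376 + 63 = 439 ≡ 15 (mod 424)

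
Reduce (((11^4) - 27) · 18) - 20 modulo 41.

(11)^4 ≡ 4 (mod 41)
4 - 27 = -23 ≡ 18 (mod 41)
18 · 18 = 324 ≡ 37 (mod 41)
37 - 20 = 17

17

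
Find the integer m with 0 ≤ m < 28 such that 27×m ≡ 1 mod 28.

28 = 1·27 + 1
27 = 27·1 + 0
gcd(27, 28) = 1, so the inverse exists.
Back-substitute for 1:
1 = 1·28 − 1·27
So 27⁻¹ ≡ −1 ≡ 27 (mod 28).

27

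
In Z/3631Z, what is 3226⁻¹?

By the extended Euclidean algorithm:
3631 = 1×3226 + 405
3226 = 7×405 + 391
405 = 1×391 + 14
391 = 27×14 + 13
14 = 1×13 + 1
13 = 13×1 + 0
gcd(3226, 3631) = 1, so the inverse exists.
Bézout: 1 = 231×3631 − 260×3226.
So 3226⁻¹ ≡ −260 ≡ 3371 (mod 3631).

3371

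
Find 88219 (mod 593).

88219 = 148×593 + 455, so 88219 ≡ 455 (mod 593).

455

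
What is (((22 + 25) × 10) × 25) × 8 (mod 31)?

22 + 25 = 47 ≡ 16 (mod 31)
16 × 10 = 160 ≡ 5 (mod 31)
5 × 25 = 125 ≡ 1 (mod 31)
1 × 8 = 8

8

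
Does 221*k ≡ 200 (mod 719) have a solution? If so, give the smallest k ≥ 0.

92

gcd(221, 719) = 1, so a unique solution mod 719 exists.
221⁻¹ ≡ 475 (mod 719).
k ≡ 475*200 ≡ 92 (mod 719).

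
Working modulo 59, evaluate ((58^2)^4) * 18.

18

(58)^2 ≡ 1 (mod 59)
(1)^4 ≡ 1 (mod 59)
1 * 18 = 18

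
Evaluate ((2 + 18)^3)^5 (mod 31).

2 + 18 = 20
(20)^3 ≡ 2 (mod 31)
(2)^5 ≡ 1 (mod 31)

1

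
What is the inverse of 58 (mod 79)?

79 = 1×58 + 21
58 = 2×21 + 16
21 = 1×16 + 5
16 = 3×5 + 1
5 = 5×1 + 0
gcd(58, 79) = 1, so the inverse exists.
Bézout: 1 = −11×79 + 15×58.
So 58⁻¹ ≡ 15 (mod 79).

15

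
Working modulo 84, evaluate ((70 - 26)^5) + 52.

70 - 26 = 44
(44)^5 ≡ 32 (mod 84)
32 + 52 = 84 ≡ 0 (mod 84)

0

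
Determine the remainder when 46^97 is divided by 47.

97 in binary is 1100001, i.e. 97 = 64 + 32 + 1.
46^1 ≡ 46 (mod 47)
46^2 ≡ 46^2 = 2116 ≡ 1 (mod 47)
46^4 ≡ 1^2 = 1 (mod 47)
46^8 ≡ 1^2 = 1 (mod 47)
46^16 ≡ 1^2 = 1 (mod 47)
46^32 ≡ 1^2 = 1 (mod 47)
46^64 ≡ 1^2 = 1 (mod 47)
46^97 = 46^64 · 46^32 · 46^1 ≡ 1 · 1 · 46 (mod 47).
Accumulate the product:
1 · 1 = 1
1 · 46 = 46

46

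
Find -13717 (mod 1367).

1320

-13717 = -11×1367 + 1320, so -13717 ≡ 1320 (mod 1367).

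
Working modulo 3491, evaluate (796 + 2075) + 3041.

796 + 2075 = 2871
2871 + 3041 = 5912 ≡ 2421 (mod 3491)

2421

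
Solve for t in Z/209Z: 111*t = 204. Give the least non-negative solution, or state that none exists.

gcd(111, 209) = 1, so a unique solution mod 209 exists.
111⁻¹ ≡ 177 (mod 209).
t ≡ 177*204 ≡ 160 (mod 209).

160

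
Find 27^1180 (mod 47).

21

Using repeated squaring:
1180 in binary is 10010011100, i.e. 1180 = 1024 + 128 + 16 + 8 + 4.
27^1 ≡ 27 (mod 47)
27^2 ≡ 27^2 = 729 ≡ 24 (mod 47)
27^4 ≡ 24^2 = 576 ≡ 12 (mod 47)
27^8 ≡ 12^2 = 144 ≡ 3 (mod 47)
27^16 ≡ 3^2 = 9 (mod 47)
27^32 ≡ 9^2 = 81 ≡ 34 (mod 47)
27^64 ≡ 34^2 = 1156 ≡ 28 (mod 47)
27^128 ≡ 28^2 = 784 ≡ 32 (mod 47)
27^256 ≡ 32^2 = 1024 ≡ 37 (mod 47)
27^512 ≡ 37^2 = 1369 ≡ 6 (mod 47)
27^1024 ≡ 6^2 = 36 (mod 47)
27^1180 = 27^1024 * 27^128 * 27^16 * 27^8 * 27^4 ≡ 36 * 32 * 9 * 3 * 12 (mod 47).
Accumulate the product:
36 * 32 = 1152 ≡ 24
24 * 9 = 216 ≡ 28
28 * 3 = 84 ≡ 37
37 * 12 = 444 ≡ 21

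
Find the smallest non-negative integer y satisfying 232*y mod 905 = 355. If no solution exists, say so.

gcd(232, 905) = 1, so a unique solution mod 905 exists.
232⁻¹ ≡ 433 (mod 905).
y ≡ 433*355 ≡ 770 (mod 905).

770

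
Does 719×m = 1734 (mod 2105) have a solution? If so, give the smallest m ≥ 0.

181

gcd(719, 2105) = 1, so a unique solution mod 2105 exists.
719⁻¹ ≡ 1174 (mod 2105).
m ≡ 1174×1734 ≡ 181 (mod 2105).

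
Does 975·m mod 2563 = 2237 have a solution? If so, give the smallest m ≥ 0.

gcd(975, 2563) = 1, so a unique solution mod 2563 exists.
975⁻¹ ≡ 2032 (mod 2563).
m ≡ 2032·2237 ≡ 1385 (mod 2563).

1385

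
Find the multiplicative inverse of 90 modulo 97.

83

By the extended Euclidean algorithm:
97 = 1×90 + 7
90 = 12×7 + 6
7 = 1×6 + 1
6 = 6×1 + 0
gcd(90, 97) = 1, so the inverse exists.
Back-substitute for 1:
1 = 1×7 − 1×6
  = −1×90 + 13×7
  = 13×97 − 14×90
So 90⁻¹ ≡ −14 ≡ 83 (mod 97).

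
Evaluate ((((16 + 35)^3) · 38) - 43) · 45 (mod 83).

77

16 + 35 = 51
(51)^3 ≡ 17 (mod 83)
17 · 38 = 646 ≡ 65 (mod 83)
65 - 43 = 22
22 · 45 = 990 ≡ 77 (mod 83)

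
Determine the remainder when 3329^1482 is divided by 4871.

1092

3329^1 ≡ 3329 (mod 4871)
3329^2 ≡ 3329^2 = 11082241 ≡ 716 (mod 4871)
3329^4 ≡ 716^2 = 512656 ≡ 1201 (mod 4871)
3329^8 ≡ 1201^2 = 1442401 ≡ 585 (mod 4871)
3329^16 ≡ 585^2 = 342225 ≡ 1255 (mod 4871)
3329^32 ≡ 1255^2 = 1575025 ≡ 1692 (mod 4871)
3329^64 ≡ 1692^2 = 2862864 ≡ 3587 (mod 4871)
3329^128 ≡ 3587^2 = 12866569 ≡ 2258 (mod 4871)
3329^256 ≡ 2258^2 = 5098564 ≡ 3498 (mod 4871)
3329^512 ≡ 3498^2 = 12236004 ≡ 52 (mod 4871)
3329^1024 ≡ 52^2 = 2704 (mod 4871)
3329^1482 = 3329^1024 · 3329^256 · 3329^128 · 3329^64 · 3329^8 · 3329^2 ≡ 2704 · 3498 · 2258 · 3587 · 585 · 716 (mod 4871).
Accumulate the product:
2704 · 3498 = 9458592 ≡ 3981
3981 · 2258 = 8989098 ≡ 2103
2103 · 3587 = 7543461 ≡ 3153
3153 · 585 = 1844505 ≡ 3267
3267 · 716 = 2339172 ≡ 1092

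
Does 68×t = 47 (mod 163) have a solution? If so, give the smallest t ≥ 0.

75

gcd(68, 163) = 1, so a unique solution mod 163 exists.
68⁻¹ ≡ 12 (mod 163).
t ≡ 12×47 ≡ 75 (mod 163).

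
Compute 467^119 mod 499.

467^1 ≡ 467 (mod 499)
467^2 ≡ 467^2 = 218089 ≡ 26 (mod 499)
467^4 ≡ 26^2 = 676 ≡ 177 (mod 499)
467^8 ≡ 177^2 = 31329 ≡ 391 (mod 499)
467^16 ≡ 391^2 = 152881 ≡ 187 (mod 499)
467^32 ≡ 187^2 = 34969 ≡ 39 (mod 499)
467^64 ≡ 39^2 = 1521 ≡ 24 (mod 499)
467^119 = 467^64 * 467^32 * 467^16 * 467^4 * 467^2 * 467^1 ≡ 24 * 39 * 187 * 177 * 26 * 467 (mod 499).
Accumulate the product:
24 * 39 = 936 ≡ 437
437 * 187 = 81719 ≡ 382
382 * 177 = 67614 ≡ 249
249 * 26 = 6474 ≡ 486
486 * 467 = 226962 ≡ 416

416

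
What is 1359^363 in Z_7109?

363 in binary is 101101011, i.e. 363 = 256 + 64 + 32 + 8 + 2 + 1.
1359^1 ≡ 1359 (mod 7109)
1359^2 ≡ 1359^2 = 1846881 ≡ 5650 (mod 7109)
1359^4 ≡ 5650^2 = 31922500 ≡ 3090 (mod 7109)
1359^8 ≡ 3090^2 = 9548100 ≡ 713 (mod 7109)
1359^16 ≡ 713^2 = 508369 ≡ 3630 (mod 7109)
1359^32 ≡ 3630^2 = 13176900 ≡ 3923 (mod 7109)
1359^64 ≡ 3923^2 = 15389929 ≡ 6053 (mod 7109)
1359^128 ≡ 6053^2 = 36638809 ≡ 6132 (mod 7109)
1359^256 ≡ 6132^2 = 37601424 ≡ 1923 (mod 7109)
1359^363 = 1359^256 × 1359^64 × 1359^32 × 1359^8 × 1359^2 × 1359^1 ≡ 1923 × 6053 × 3923 × 713 × 5650 × 1359 (mod 7109).
Accumulate the product:
1923 × 6053 = 11639919 ≡ 2486
2486 × 3923 = 9752578 ≡ 6139
6139 × 713 = 4377107 ≡ 5072
5072 × 5650 = 28656800 ≡ 421
421 × 1359 = 572139 ≡ 3419

3419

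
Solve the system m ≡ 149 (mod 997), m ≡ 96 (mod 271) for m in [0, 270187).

997⁻¹ mod 271: 997×190 ≡ 1 (mod 271), so 997⁻¹ ≡ 190.
m = 149 + 997×((96 − 149)×190 mod 271) = 149 + 997×228 = 227465.

227465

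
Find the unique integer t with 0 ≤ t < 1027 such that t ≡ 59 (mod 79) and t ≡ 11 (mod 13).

375

79⁻¹ mod 13: 79×1 ≡ 1 (mod 13), so 79⁻¹ ≡ 1.
t = 59 + 79×((11 − 59)×1 mod 13) = 59 + 79×4 = 375.
Check: 375 mod 79 = 59, 375 mod 13 = 11. ✓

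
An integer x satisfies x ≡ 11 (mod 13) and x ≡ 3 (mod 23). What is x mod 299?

13⁻¹ mod 23: 13·16 ≡ 1 (mod 23), so 13⁻¹ ≡ 16.
x = 11 + 13·((3 − 11)·16 mod 23) = 11 + 13·10 = 141.

141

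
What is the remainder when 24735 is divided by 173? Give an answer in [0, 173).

169

24735 = 142*173 + 169, so 24735 ≡ 169 (mod 173).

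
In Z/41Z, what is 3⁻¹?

14

Run the extended Euclidean algorithm:
41 = 13×3 + 2
3 = 1×2 + 1
2 = 2×1 + 0
gcd(3, 41) = 1, so the inverse exists.
Bézout: 1 = −1×41 + 14×3.
So 3⁻¹ ≡ 14 (mod 41).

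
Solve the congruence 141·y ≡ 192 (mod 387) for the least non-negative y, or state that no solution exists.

gcd(141, 387) = 3, and 3 | 192, so solutions exist.
Divide through by 3: 47·y ≡ 64 mod 129.
47⁻¹ ≡ 11 (mod 129).
y ≡ 11·64 ≡ 59 (mod 129).
The smallest non-negative solution is y = 59.

59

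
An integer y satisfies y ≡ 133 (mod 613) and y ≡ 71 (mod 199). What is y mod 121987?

13006

613⁻¹ mod 199: 613*112 ≡ 1 (mod 199), so 613⁻¹ ≡ 112.
y = 133 + 613*((71 − 133)*112 mod 199) = 133 + 613*21 = 13006.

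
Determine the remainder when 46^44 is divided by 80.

Using repeated squaring:
44 in binary is 101100, i.e. 44 = 32 + 8 + 4.
46^1 ≡ 46 (mod 80)
46^2 ≡ 46^2 = 2116 ≡ 36 (mod 80)
46^4 ≡ 36^2 = 1296 ≡ 16 (mod 80)
46^8 ≡ 16^2 = 256 ≡ 16 (mod 80)
46^16 ≡ 16^2 = 256 ≡ 16 (mod 80)
46^32 ≡ 16^2 = 256 ≡ 16 (mod 80)
46^44 = 46^32 · 46^8 · 46^4 ≡ 16 · 16 · 16 (mod 80).
Accumulate the product:
16 · 16 = 256 ≡ 16
16 · 16 = 256 ≡ 16

16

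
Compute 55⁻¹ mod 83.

80

83 = 1×55 + 28
55 = 1×28 + 27
28 = 1×27 + 1
27 = 27×1 + 0
gcd(55, 83) = 1, so the inverse exists.
Back-substitute for 1:
1 = 1×28 − 1×27
  = −1×55 + 2×28
  = 2×83 − 3×55
So 55⁻¹ ≡ −3 ≡ 80 (mod 83).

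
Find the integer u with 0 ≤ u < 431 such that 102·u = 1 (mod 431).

131

431 = 4·102 + 23
102 = 4·23 + 10
23 = 2·10 + 3
10 = 3·3 + 1
3 = 3·1 + 0
gcd(102, 431) = 1, so the inverse exists.
Bézout: 1 = −31·431 + 131·102.
So 102⁻¹ ≡ 131 (mod 431).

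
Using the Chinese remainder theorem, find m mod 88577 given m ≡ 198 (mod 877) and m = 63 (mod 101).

17738

877⁻¹ mod 101: 877×41 ≡ 1 (mod 101), so 877⁻¹ ≡ 41.
m = 198 + 877×((63 − 198)×41 mod 101) = 198 + 877×20 = 17738.
Check: 17738 mod 877 = 198, 17738 mod 101 = 63. ✓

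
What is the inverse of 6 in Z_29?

Run the extended Euclidean algorithm:
29 = 4·6 + 5
6 = 1·5 + 1
5 = 5·1 + 0
gcd(6, 29) = 1, so the inverse exists.
Bézout: 1 = −1·29 + 5·6.
So 6⁻¹ ≡ 5 (mod 29).

5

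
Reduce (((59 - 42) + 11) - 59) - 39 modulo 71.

1

59 - 42 = 17
17 + 11 = 28
28 - 59 = -31 ≡ 40 (mod 71)
40 - 39 = 1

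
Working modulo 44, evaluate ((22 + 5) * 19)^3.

13

22 + 5 = 27
27 * 19 = 513 ≡ 29 (mod 44)
(29)^3 ≡ 13 (mod 44)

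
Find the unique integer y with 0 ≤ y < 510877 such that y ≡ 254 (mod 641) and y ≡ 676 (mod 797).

641⁻¹ mod 797: 641×516 ≡ 1 (mod 797), so 641⁻¹ ≡ 516.
y = 254 + 641×((676 − 254)×516 mod 797) = 254 + 641×171 = 109865.

109865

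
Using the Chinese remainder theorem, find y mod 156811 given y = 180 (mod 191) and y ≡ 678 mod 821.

109050

191⁻¹ mod 821: 191*288 ≡ 1 (mod 821), so 191⁻¹ ≡ 288.
y = 180 + 191*((678 − 180)*288 mod 821) = 180 + 191*570 = 109050.
Check: 109050 mod 191 = 180, 109050 mod 821 = 678. ✓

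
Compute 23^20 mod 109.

20 in binary is 10100, i.e. 20 = 16 + 4.
23^1 ≡ 23 (mod 109)
23^2 ≡ 23^2 = 529 ≡ 93 (mod 109)
23^4 ≡ 93^2 = 8649 ≡ 38 (mod 109)
23^8 ≡ 38^2 = 1444 ≡ 27 (mod 109)
23^16 ≡ 27^2 = 729 ≡ 75 (mod 109)
23^20 = 23^16 × 23^4 ≡ 75 × 38 (mod 109).
75 × 38 = 2850 ≡ 16 (mod 109).

16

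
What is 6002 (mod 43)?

25

6002 = 139*43 + 25, so 6002 ≡ 25 (mod 43).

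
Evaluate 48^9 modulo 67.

53

Using repeated squaring:
9 in binary is 1001, i.e. 9 = 8 + 1.
48^1 ≡ 48 (mod 67)
48^2 ≡ 48^2 = 2304 ≡ 26 (mod 67)
48^4 ≡ 26^2 = 676 ≡ 6 (mod 67)
48^8 ≡ 6^2 = 36 (mod 67)
48^9 = 48^8 * 48^1 ≡ 36 * 48 (mod 67).
36 * 48 = 1728 ≡ 53 (mod 67).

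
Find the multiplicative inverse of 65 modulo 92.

17

92 = 1×65 + 27
65 = 2×27 + 11
27 = 2×11 + 5
11 = 2×5 + 1
5 = 5×1 + 0
gcd(65, 92) = 1, so the inverse exists.
Back-substitute for 1:
1 = 1×11 − 2×5
  = −2×27 + 5×11
  = 5×65 − 12×27
  = −12×92 + 17×65
So 65⁻¹ ≡ 17 (mod 92).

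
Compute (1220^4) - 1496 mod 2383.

(1220)^4 ≡ 2191 (mod 2383)
2191 - 1496 = 695

695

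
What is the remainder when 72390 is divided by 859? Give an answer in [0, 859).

72390 = 84*859 + 234, so 72390 ≡ 234 (mod 859).

234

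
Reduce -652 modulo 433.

-652 = -2·433 + 214, so -652 ≡ 214 (mod 433).

214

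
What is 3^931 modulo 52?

Using repeated squaring:
931 in binary is 1110100011, i.e. 931 = 512 + 256 + 128 + 32 + 2 + 1.
3^1 ≡ 3 (mod 52)
3^2 ≡ 3^2 = 9 (mod 52)
3^4 ≡ 9^2 = 81 ≡ 29 (mod 52)
3^8 ≡ 29^2 = 841 ≡ 9 (mod 52)
3^16 ≡ 9^2 = 81 ≡ 29 (mod 52)
3^32 ≡ 29^2 = 841 ≡ 9 (mod 52)
3^64 ≡ 9^2 = 81 ≡ 29 (mod 52)
3^128 ≡ 29^2 = 841 ≡ 9 (mod 52)
3^256 ≡ 9^2 = 81 ≡ 29 (mod 52)
3^512 ≡ 29^2 = 841 ≡ 9 (mod 52)
3^931 = 3^512 · 3^256 · 3^128 · 3^32 · 3^2 · 3^1 ≡ 9 · 29 · 9 · 9 · 9 · 3 (mod 52).
Accumulate the product:
9 · 29 = 261 ≡ 1
1 · 9 = 9
9 · 9 = 81 ≡ 29
29 · 9 = 261 ≡ 1
1 · 3 = 3

3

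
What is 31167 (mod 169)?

71

31167 = 184*169 + 71, so 31167 ≡ 71 (mod 169).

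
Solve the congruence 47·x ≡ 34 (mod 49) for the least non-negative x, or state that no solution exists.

gcd(47, 49) = 1, so a unique solution mod 49 exists.
47⁻¹ ≡ 24 (mod 49).
x ≡ 24·34 ≡ 32 (mod 49).

32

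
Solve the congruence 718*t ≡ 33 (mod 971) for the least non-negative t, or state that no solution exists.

802

gcd(718, 971) = 1, so a unique solution mod 971 exists.
718⁻¹ ≡ 142 (mod 971).
t ≡ 142*33 ≡ 802 (mod 971).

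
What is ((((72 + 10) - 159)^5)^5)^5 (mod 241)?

113

72 + 10 = 82
82 - 159 = -77 ≡ 164 (mod 241)
(164)^5 ≡ 113 (mod 241)
(113)^5 ≡ 121 (mod 241)
(121)^5 ≡ 113 (mod 241)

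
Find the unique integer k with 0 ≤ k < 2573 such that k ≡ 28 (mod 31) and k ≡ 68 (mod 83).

400

31⁻¹ mod 83: 31×75 ≡ 1 (mod 83), so 31⁻¹ ≡ 75.
k = 28 + 31×((68 − 28)×75 mod 83) = 28 + 31×12 = 400.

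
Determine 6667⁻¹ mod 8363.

8220

Apply the Euclidean algorithm and back-substitute:
8363 = 1×6667 + 1696
6667 = 3×1696 + 1579
1696 = 1×1579 + 117
1579 = 13×117 + 58
117 = 2×58 + 1
58 = 58×1 + 0
gcd(6667, 8363) = 1, so the inverse exists.
Back-substitute for 1:
1 = 1×117 − 2×58
  = −2×1579 + 27×117
  = 27×1696 − 29×1579
  = −29×6667 + 114×1696
  = 114×8363 − 143×6667
So 6667⁻¹ ≡ −143 ≡ 8220 (mod 8363).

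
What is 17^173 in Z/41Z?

22

Using repeated squaring:
173 in binary is 10101101, i.e. 173 = 128 + 32 + 8 + 4 + 1.
17^1 ≡ 17 (mod 41)
17^2 ≡ 17^2 = 289 ≡ 2 (mod 41)
17^4 ≡ 2^2 = 4 (mod 41)
17^8 ≡ 4^2 = 16 (mod 41)
17^16 ≡ 16^2 = 256 ≡ 10 (mod 41)
17^32 ≡ 10^2 = 100 ≡ 18 (mod 41)
17^64 ≡ 18^2 = 324 ≡ 37 (mod 41)
17^128 ≡ 37^2 = 1369 ≡ 16 (mod 41)
17^173 = 17^128 · 17^32 · 17^8 · 17^4 · 17^1 ≡ 16 · 18 · 16 · 4 · 17 (mod 41).
Accumulate the product:
16 · 18 = 288 ≡ 1
1 · 16 = 16
16 · 4 = 64 ≡ 23
23 · 17 = 391 ≡ 22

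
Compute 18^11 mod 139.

72

18^1 ≡ 18 (mod 139)
18^2 ≡ 18^2 = 324 ≡ 46 (mod 139)
18^4 ≡ 46^2 = 2116 ≡ 31 (mod 139)
18^8 ≡ 31^2 = 961 ≡ 127 (mod 139)
18^11 = 18^8 · 18^2 · 18^1 ≡ 127 · 46 · 18 (mod 139).
Accumulate the product:
127 · 46 = 5842 ≡ 4
4 · 18 = 72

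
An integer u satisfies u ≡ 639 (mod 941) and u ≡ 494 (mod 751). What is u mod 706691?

18518

941⁻¹ mod 751: 941×668 ≡ 1 (mod 751), so 941⁻¹ ≡ 668.
u = 639 + 941×((494 − 639)×668 mod 751) = 639 + 941×19 = 18518.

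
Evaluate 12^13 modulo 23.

6

13 in binary is 1101, i.e. 13 = 8 + 4 + 1.
12^1 ≡ 12 (mod 23)
12^2 ≡ 12^2 = 144 ≡ 6 (mod 23)
12^4 ≡ 6^2 = 36 ≡ 13 (mod 23)
12^8 ≡ 13^2 = 169 ≡ 8 (mod 23)
12^13 = 12^8 · 12^4 · 12^1 ≡ 8 · 13 · 12 (mod 23).
Accumulate the product:
8 · 13 = 104 ≡ 12
12 · 12 = 144 ≡ 6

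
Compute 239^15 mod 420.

239

239^1 ≡ 239 (mod 420)
239^2 ≡ 239^2 = 57121 ≡ 1 (mod 420)
239^4 ≡ 1^2 = 1 (mod 420)
239^8 ≡ 1^2 = 1 (mod 420)
239^15 = 239^8 × 239^4 × 239^2 × 239^1 ≡ 1 × 1 × 1 × 239 (mod 420).
Accumulate the product:
1 × 1 = 1
1 × 1 = 1
1 × 239 = 239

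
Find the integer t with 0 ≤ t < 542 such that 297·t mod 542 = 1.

73

Run the extended Euclidean algorithm:
542 = 1×297 + 245
297 = 1×245 + 52
245 = 4×52 + 37
52 = 1×37 + 15
37 = 2×15 + 7
15 = 2×7 + 1
7 = 7×1 + 0
gcd(297, 542) = 1, so the inverse exists.
Back-substitute for 1:
1 = 1×15 − 2×7
  = −2×37 + 5×15
  = 5×52 − 7×37
  = −7×245 + 33×52
  = 33×297 − 40×245
  = −40×542 + 73×297
So 297⁻¹ ≡ 73 (mod 542).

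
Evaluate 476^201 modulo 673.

70

476^1 ≡ 476 (mod 673)
476^2 ≡ 476^2 = 226576 ≡ 448 (mod 673)
476^4 ≡ 448^2 = 200704 ≡ 150 (mod 673)
476^8 ≡ 150^2 = 22500 ≡ 291 (mod 673)
476^16 ≡ 291^2 = 84681 ≡ 556 (mod 673)
476^32 ≡ 556^2 = 309136 ≡ 229 (mod 673)
476^64 ≡ 229^2 = 52441 ≡ 620 (mod 673)
476^128 ≡ 620^2 = 384400 ≡ 117 (mod 673)
476^201 = 476^128 * 476^64 * 476^8 * 476^1 ≡ 117 * 620 * 291 * 476 (mod 673).
Accumulate the product:
117 * 620 = 72540 ≡ 529
529 * 291 = 153939 ≡ 495
495 * 476 = 235620 ≡ 70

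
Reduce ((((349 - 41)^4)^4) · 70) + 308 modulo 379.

233

349 - 41 = 308
(308)^4 ≡ 110 (mod 379)
(110)^4 ≡ 26 (mod 379)
26 · 70 = 1820 ≡ 304 (mod 379)
304 + 308 = 612 ≡ 233 (mod 379)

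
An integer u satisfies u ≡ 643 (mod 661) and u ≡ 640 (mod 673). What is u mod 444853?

661⁻¹ mod 673: 661×56 ≡ 1 (mod 673), so 661⁻¹ ≡ 56.
u = 643 + 661×((640 − 643)×56 mod 673) = 643 + 661×505 = 334448.

334448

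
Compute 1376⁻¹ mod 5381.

700

5381 = 3·1376 + 1253
1376 = 1·1253 + 123
1253 = 10·123 + 23
123 = 5·23 + 8
23 = 2·8 + 7
8 = 1·7 + 1
7 = 7·1 + 0
gcd(1376, 5381) = 1, so the inverse exists.
Bézout: 1 = −179·5381 + 700·1376.
So 1376⁻¹ ≡ 700 (mod 5381).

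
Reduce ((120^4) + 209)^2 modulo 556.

(120)^4 ≡ 356 (mod 556)
356 + 209 = 565 ≡ 9 (mod 556)
(9)^2 ≡ 81 (mod 556)

81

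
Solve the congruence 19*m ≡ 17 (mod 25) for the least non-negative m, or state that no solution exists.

18

gcd(19, 25) = 1, so a unique solution mod 25 exists.
19⁻¹ ≡ 4 (mod 25).
m ≡ 4*17 ≡ 18 (mod 25).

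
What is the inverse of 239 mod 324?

263

Run the extended Euclidean algorithm:
324 = 1*239 + 85
239 = 2*85 + 69
85 = 1*69 + 16
69 = 4*16 + 5
16 = 3*5 + 1
5 = 5*1 + 0
gcd(239, 324) = 1, so the inverse exists.
Back-substitute for 1:
1 = 1*16 − 3*5
  = −3*69 + 13*16
  = 13*85 − 16*69
  = −16*239 + 45*85
  = 45*324 − 61*239
So 239⁻¹ ≡ −61 ≡ 263 (mod 324).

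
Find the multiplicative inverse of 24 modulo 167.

7

By the extended Euclidean algorithm:
167 = 6×24 + 23
24 = 1×23 + 1
23 = 23×1 + 0
gcd(24, 167) = 1, so the inverse exists.
Bézout: 1 = −1×167 + 7×24.
So 24⁻¹ ≡ 7 (mod 167).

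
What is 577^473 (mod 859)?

583

Using repeated squaring:
473 in binary is 111011001, i.e. 473 = 256 + 128 + 64 + 16 + 8 + 1.
577^1 ≡ 577 (mod 859)
577^2 ≡ 577^2 = 332929 ≡ 496 (mod 859)
577^4 ≡ 496^2 = 246016 ≡ 342 (mod 859)
577^8 ≡ 342^2 = 116964 ≡ 140 (mod 859)
577^16 ≡ 140^2 = 19600 ≡ 702 (mod 859)
577^32 ≡ 702^2 = 492804 ≡ 597 (mod 859)
577^64 ≡ 597^2 = 356409 ≡ 783 (mod 859)
577^128 ≡ 783^2 = 613089 ≡ 622 (mod 859)
577^256 ≡ 622^2 = 386884 ≡ 334 (mod 859)
577^473 = 577^256 * 577^128 * 577^64 * 577^16 * 577^8 * 577^1 ≡ 334 * 622 * 783 * 702 * 140 * 577 (mod 859).
Accumulate the product:
334 * 622 = 207748 ≡ 729
729 * 783 = 570807 ≡ 431
431 * 702 = 302562 ≡ 194
194 * 140 = 27160 ≡ 531
531 * 577 = 306387 ≡ 583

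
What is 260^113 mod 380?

Using repeated squaring:
113 in binary is 1110001, i.e. 113 = 64 + 32 + 16 + 1.
260^1 ≡ 260 (mod 380)
260^2 ≡ 260^2 = 67600 ≡ 340 (mod 380)
260^4 ≡ 340^2 = 115600 ≡ 80 (mod 380)
260^8 ≡ 80^2 = 6400 ≡ 320 (mod 380)
260^16 ≡ 320^2 = 102400 ≡ 180 (mod 380)
260^32 ≡ 180^2 = 32400 ≡ 100 (mod 380)
260^64 ≡ 100^2 = 10000 ≡ 120 (mod 380)
260^113 = 260^64 * 260^32 * 260^16 * 260^1 ≡ 120 * 100 * 180 * 260 (mod 380).
Accumulate the product:
120 * 100 = 12000 ≡ 220
220 * 180 = 39600 ≡ 80
80 * 260 = 20800 ≡ 280

280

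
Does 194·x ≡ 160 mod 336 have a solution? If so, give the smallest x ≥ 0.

32

gcd(194, 336) = 2, and 2 | 160, so solutions exist.
Divide through by 2: 97·x ≡ 80 (mod 168).
97⁻¹ ≡ 97 (mod 168).
x ≡ 97·80 ≡ 32 (mod 168).
The smallest non-negative solution is x = 32.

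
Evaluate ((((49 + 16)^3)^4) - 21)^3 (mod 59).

37

49 + 16 = 65 ≡ 6 (mod 59)
(6)^3 ≡ 39 (mod 59)
(39)^4 ≡ 51 (mod 59)
51 - 21 = 30
(30)^3 ≡ 37 (mod 59)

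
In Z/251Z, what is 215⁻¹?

244

By the extended Euclidean algorithm:
251 = 1·215 + 36
215 = 5·36 + 35
36 = 1·35 + 1
35 = 35·1 + 0
gcd(215, 251) = 1, so the inverse exists.
Bézout: 1 = 6·251 − 7·215.
So 215⁻¹ ≡ −7 ≡ 244 (mod 251).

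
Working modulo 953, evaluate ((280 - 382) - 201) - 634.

280 - 382 = -102 ≡ 851 (mod 953)
851 - 201 = 650
650 - 634 = 16

16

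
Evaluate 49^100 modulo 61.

By square-and-multiply:
100 in binary is 1100100, i.e. 100 = 64 + 32 + 4.
49^1 ≡ 49 (mod 61)
49^2 ≡ 49^2 = 2401 ≡ 22 (mod 61)
49^4 ≡ 22^2 = 484 ≡ 57 (mod 61)
49^8 ≡ 57^2 = 3249 ≡ 16 (mod 61)
49^16 ≡ 16^2 = 256 ≡ 12 (mod 61)
49^32 ≡ 12^2 = 144 ≡ 22 (mod 61)
49^64 ≡ 22^2 = 484 ≡ 57 (mod 61)
49^100 = 49^64 × 49^32 × 49^4 ≡ 57 × 22 × 57 (mod 61).
Accumulate the product:
57 × 22 = 1254 ≡ 34
34 × 57 = 1938 ≡ 47

47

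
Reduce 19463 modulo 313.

19463 = 62×313 + 57, so 19463 ≡ 57 (mod 313).

57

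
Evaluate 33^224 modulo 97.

224 in binary is 11100000, i.e. 224 = 128 + 64 + 32.
33^1 ≡ 33 (mod 97)
33^2 ≡ 33^2 = 1089 ≡ 22 (mod 97)
33^4 ≡ 22^2 = 484 ≡ 96 (mod 97)
33^8 ≡ 96^2 = 9216 ≡ 1 (mod 97)
33^16 ≡ 1^2 = 1 (mod 97)
33^32 ≡ 1^2 = 1 (mod 97)
33^64 ≡ 1^2 = 1 (mod 97)
33^128 ≡ 1^2 = 1 (mod 97)
33^224 = 33^128 × 33^64 × 33^32 ≡ 1 × 1 × 1 (mod 97).
Accumulate the product:
1 × 1 = 1
1 × 1 = 1

1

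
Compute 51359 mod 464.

319

51359 = 110×464 + 319, so 51359 ≡ 319 (mod 464).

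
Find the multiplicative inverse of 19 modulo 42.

31

Apply the Euclidean algorithm and back-substitute:
42 = 2*19 + 4
19 = 4*4 + 3
4 = 1*3 + 1
3 = 3*1 + 0
gcd(19, 42) = 1, so the inverse exists.
Bézout: 1 = 5*42 − 11*19.
So 19⁻¹ ≡ −11 ≡ 31 (mod 42).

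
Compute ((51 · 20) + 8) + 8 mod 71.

42

51 · 20 = 1020 ≡ 26 (mod 71)
26 + 8 = 34
34 + 8 = 42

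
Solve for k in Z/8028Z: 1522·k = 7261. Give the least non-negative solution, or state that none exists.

no solution

gcd(1522, 8028) = 2, and 2 does not divide 7261.
So the congruence has no solution.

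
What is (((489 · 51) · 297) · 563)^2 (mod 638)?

473

489 · 51 = 24939 ≡ 57 (mod 638)
57 · 297 = 16929 ≡ 341 (mod 638)
341 · 563 = 191983 ≡ 583 (mod 638)
(583)^2 ≡ 473 (mod 638)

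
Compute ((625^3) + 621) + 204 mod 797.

425

(625)^3 ≡ 397 (mod 797)
397 + 621 = 1018 ≡ 221 (mod 797)
221 + 204 = 425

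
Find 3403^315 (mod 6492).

1675

Using repeated squaring:
315 in binary is 100111011, i.e. 315 = 256 + 32 + 16 + 8 + 2 + 1.
3403^1 ≡ 3403 (mod 6492)
3403^2 ≡ 3403^2 = 11580409 ≡ 5173 (mod 6492)
3403^4 ≡ 5173^2 = 26759929 ≡ 6397 (mod 6492)
3403^8 ≡ 6397^2 = 40921609 ≡ 2533 (mod 6492)
3403^16 ≡ 2533^2 = 6416089 ≡ 1993 (mod 6492)
3403^32 ≡ 1993^2 = 3972049 ≡ 5437 (mod 6492)
3403^64 ≡ 5437^2 = 29560969 ≡ 2893 (mod 6492)
3403^128 ≡ 2893^2 = 8369449 ≡ 1261 (mod 6492)
3403^256 ≡ 1261^2 = 1590121 ≡ 6073 (mod 6492)
3403^315 = 3403^256 * 3403^32 * 3403^16 * 3403^8 * 3403^2 * 3403^1 ≡ 6073 * 5437 * 1993 * 2533 * 5173 * 3403 (mod 6492).
Accumulate the product:
6073 * 5437 = 33018901 ≡ 589
589 * 1993 = 1173877 ≡ 5317
5317 * 2533 = 13467961 ≡ 3553
3553 * 5173 = 18379669 ≡ 817
817 * 3403 = 2780251 ≡ 1675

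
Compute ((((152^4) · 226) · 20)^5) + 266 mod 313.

(152)^4 ≡ 234 (mod 313)
234 · 226 = 52884 ≡ 300 (mod 313)
300 · 20 = 6000 ≡ 53 (mod 313)
(53)^5 ≡ 262 (mod 313)
262 + 266 = 528 ≡ 215 (mod 313)

215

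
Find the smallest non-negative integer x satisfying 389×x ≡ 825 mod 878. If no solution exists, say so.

203

gcd(389, 878) = 1, so a unique solution mod 878 exists.
389⁻¹ ≡ 79 (mod 878).
x ≡ 79×825 ≡ 203 (mod 878).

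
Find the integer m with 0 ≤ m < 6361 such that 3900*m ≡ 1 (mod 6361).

4500

By the extended Euclidean algorithm:
6361 = 1·3900 + 2461
3900 = 1·2461 + 1439
2461 = 1·1439 + 1022
1439 = 1·1022 + 417
1022 = 2·417 + 188
417 = 2·188 + 41
188 = 4·41 + 24
41 = 1·24 + 17
24 = 1·17 + 7
17 = 2·7 + 3
7 = 2·3 + 1
3 = 3·1 + 0
gcd(3900, 6361) = 1, so the inverse exists.
Back-substitute for 1:
1 = 1·7 − 2·3
  = −2·17 + 5·7
  = 5·24 − 7·17
  = −7·41 + 12·24
  = 12·188 − 55·41
  = −55·417 + 122·188
  = 122·1022 − 299·417
  = −299·1439 + 421·1022
  = 421·2461 − 720·1439
  = −720·3900 + 1141·2461
  = 1141·6361 − 1861·3900
So 3900⁻¹ ≡ −1861 ≡ 4500 (mod 6361).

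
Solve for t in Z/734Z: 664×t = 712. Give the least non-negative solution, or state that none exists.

gcd(664, 734) = 2, and 2 | 712, so solutions exist.
Divide through by 2: 332×t ≡ 356 (mod 367).
332⁻¹ ≡ 346 (mod 367).
t ≡ 346×356 ≡ 231 (mod 367).
The smallest non-negative solution is t = 231.

231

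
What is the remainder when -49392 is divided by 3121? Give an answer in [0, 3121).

544

-49392 = -16·3121 + 544, so -49392 ≡ 544 (mod 3121).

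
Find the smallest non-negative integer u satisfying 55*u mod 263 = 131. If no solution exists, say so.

gcd(55, 263) = 1, so a unique solution mod 263 exists.
55⁻¹ ≡ 110 (mod 263).
u ≡ 110*131 ≡ 208 (mod 263).

208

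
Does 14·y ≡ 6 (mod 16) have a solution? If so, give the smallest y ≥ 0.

5

gcd(14, 16) = 2, and 2 | 6, so solutions exist.
Divide through by 2: 7·y mod 8 = 3.
7⁻¹ ≡ 7 (mod 8).
y ≡ 7·3 ≡ 5 (mod 8).
The smallest non-negative solution is y = 5.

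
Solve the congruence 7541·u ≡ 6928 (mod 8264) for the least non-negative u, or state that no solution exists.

3168

gcd(7541, 8264) = 1, so a unique solution mod 8264 exists.
7541⁻¹ ≡ 3109 (mod 8264).
u ≡ 3109·6928 ≡ 3168 (mod 8264).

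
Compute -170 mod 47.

-170 = -4×47 + 18, so -170 ≡ 18 (mod 47).

18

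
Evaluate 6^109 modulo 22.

109 in binary is 1101101, i.e. 109 = 64 + 32 + 8 + 4 + 1.
6^1 ≡ 6 (mod 22)
6^2 ≡ 6^2 = 36 ≡ 14 (mod 22)
6^4 ≡ 14^2 = 196 ≡ 20 (mod 22)
6^8 ≡ 20^2 = 400 ≡ 4 (mod 22)
6^16 ≡ 4^2 = 16 (mod 22)
6^32 ≡ 16^2 = 256 ≡ 14 (mod 22)
6^64 ≡ 14^2 = 196 ≡ 20 (mod 22)
6^109 = 6^64 * 6^32 * 6^8 * 6^4 * 6^1 ≡ 20 * 14 * 4 * 20 * 6 (mod 22).
Accumulate the product:
20 * 14 = 280 ≡ 16
16 * 4 = 64 ≡ 20
20 * 20 = 400 ≡ 4
4 * 6 = 24 ≡ 2

2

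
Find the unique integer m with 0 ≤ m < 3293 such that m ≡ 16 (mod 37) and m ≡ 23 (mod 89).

37⁻¹ mod 89: 37*77 ≡ 1 (mod 89), so 37⁻¹ ≡ 77.
m = 16 + 37*((23 − 16)*77 mod 89) = 16 + 37*5 = 201.
Check: 201 mod 37 = 16, 201 mod 89 = 23. ✓

201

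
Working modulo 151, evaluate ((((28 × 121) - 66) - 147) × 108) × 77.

44

28 × 121 = 3388 ≡ 66 (mod 151)
66 - 66 = 0
0 - 147 = -147 ≡ 4 (mod 151)
4 × 108 = 432 ≡ 130 (mod 151)
130 × 77 = 10010 ≡ 44 (mod 151)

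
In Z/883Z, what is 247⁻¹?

Apply the Euclidean algorithm and back-substitute:
883 = 3*247 + 142
247 = 1*142 + 105
142 = 1*105 + 37
105 = 2*37 + 31
37 = 1*31 + 6
31 = 5*6 + 1
6 = 6*1 + 0
gcd(247, 883) = 1, so the inverse exists.
Bézout: 1 = −40*883 + 143*247.
So 247⁻¹ ≡ 143 (mod 883).

143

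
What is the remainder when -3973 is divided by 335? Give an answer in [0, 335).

47

-3973 = -12×335 + 47, so -3973 ≡ 47 (mod 335).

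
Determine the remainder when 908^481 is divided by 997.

By square-and-multiply:
481 in binary is 111100001, i.e. 481 = 256 + 128 + 64 + 32 + 1.
908^1 ≡ 908 (mod 997)
908^2 ≡ 908^2 = 824464 ≡ 942 (mod 997)
908^4 ≡ 942^2 = 887364 ≡ 34 (mod 997)
908^8 ≡ 34^2 = 1156 ≡ 159 (mod 997)
908^16 ≡ 159^2 = 25281 ≡ 356 (mod 997)
908^32 ≡ 356^2 = 126736 ≡ 117 (mod 997)
908^64 ≡ 117^2 = 13689 ≡ 728 (mod 997)
908^128 ≡ 728^2 = 529984 ≡ 577 (mod 997)
908^256 ≡ 577^2 = 332929 ≡ 928 (mod 997)
908^481 = 908^256 * 908^128 * 908^64 * 908^32 * 908^1 ≡ 928 * 577 * 728 * 117 * 908 (mod 997).
Accumulate the product:
928 * 577 = 535456 ≡ 67
67 * 728 = 48776 ≡ 920
920 * 117 = 107640 ≡ 961
961 * 908 = 872588 ≡ 213

213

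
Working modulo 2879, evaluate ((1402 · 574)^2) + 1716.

1234

1402 · 574 = 804748 ≡ 1507 (mod 2879)
(1507)^2 ≡ 2397 (mod 2879)
2397 + 1716 = 4113 ≡ 1234 (mod 2879)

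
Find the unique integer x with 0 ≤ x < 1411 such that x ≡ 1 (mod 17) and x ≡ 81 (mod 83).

17⁻¹ mod 83: 17*44 ≡ 1 (mod 83), so 17⁻¹ ≡ 44.
x = 1 + 17*((81 − 1)*44 mod 83) = 1 + 17*34 = 579.
Check: 579 mod 17 = 1, 579 mod 83 = 81. ✓

579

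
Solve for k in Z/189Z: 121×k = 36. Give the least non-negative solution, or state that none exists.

gcd(121, 189) = 1, so a unique solution mod 189 exists.
121⁻¹ ≡ 25 (mod 189).
k ≡ 25×36 ≡ 144 (mod 189).

144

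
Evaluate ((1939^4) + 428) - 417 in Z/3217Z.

2338

(1939)^4 ≡ 2327 (mod 3217)
2327 + 428 = 2755
2755 - 417 = 2338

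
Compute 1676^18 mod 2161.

1641

1676^1 ≡ 1676 (mod 2161)
1676^2 ≡ 1676^2 = 2808976 ≡ 1837 (mod 2161)
1676^4 ≡ 1837^2 = 3374569 ≡ 1248 (mod 2161)
1676^8 ≡ 1248^2 = 1557504 ≡ 1584 (mod 2161)
1676^16 ≡ 1584^2 = 2509056 ≡ 135 (mod 2161)
1676^18 = 1676^16 * 1676^2 ≡ 135 * 1837 (mod 2161).
135 * 1837 = 247995 ≡ 1641 (mod 2161).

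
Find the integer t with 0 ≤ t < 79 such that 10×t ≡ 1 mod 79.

8

Apply the Euclidean algorithm and back-substitute:
79 = 7·10 + 9
10 = 1·9 + 1
9 = 9·1 + 0
gcd(10, 79) = 1, so the inverse exists.
Back-substitute for 1:
1 = 1·10 − 1·9
  = −1·79 + 8·10
So 10⁻¹ ≡ 8 (mod 79).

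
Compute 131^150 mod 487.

Using repeated squaring:
150 in binary is 10010110, i.e. 150 = 128 + 16 + 4 + 2.
131^1 ≡ 131 (mod 487)
131^2 ≡ 131^2 = 17161 ≡ 116 (mod 487)
131^4 ≡ 116^2 = 13456 ≡ 307 (mod 487)
131^8 ≡ 307^2 = 94249 ≡ 258 (mod 487)
131^16 ≡ 258^2 = 66564 ≡ 332 (mod 487)
131^32 ≡ 332^2 = 110224 ≡ 162 (mod 487)
131^64 ≡ 162^2 = 26244 ≡ 433 (mod 487)
131^128 ≡ 433^2 = 187489 ≡ 481 (mod 487)
131^150 = 131^128 * 131^16 * 131^4 * 131^2 ≡ 481 * 332 * 307 * 116 (mod 487).
Accumulate the product:
481 * 332 = 159692 ≡ 443
443 * 307 = 136001 ≡ 128
128 * 116 = 14848 ≡ 238

238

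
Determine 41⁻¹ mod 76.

Run the extended Euclidean algorithm:
76 = 1·41 + 35
41 = 1·35 + 6
35 = 5·6 + 5
6 = 1·5 + 1
5 = 5·1 + 0
gcd(41, 76) = 1, so the inverse exists.
Bézout: 1 = −7·76 + 13·41.
So 41⁻¹ ≡ 13 (mod 76).

13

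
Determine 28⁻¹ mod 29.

28

By the extended Euclidean algorithm:
29 = 1×28 + 1
28 = 28×1 + 0
gcd(28, 29) = 1, so the inverse exists.
Back-substitute for 1:
1 = 1×29 − 1×28
So 28⁻¹ ≡ −1 ≡ 28 (mod 29).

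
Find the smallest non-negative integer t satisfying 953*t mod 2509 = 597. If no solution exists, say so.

1446

gcd(953, 2509) = 1, so a unique solution mod 2509 exists.
953⁻¹ ≡ 595 (mod 2509).
t ≡ 595*597 ≡ 1446 (mod 2509).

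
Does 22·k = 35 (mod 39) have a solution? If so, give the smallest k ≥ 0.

14

gcd(22, 39) = 1, so a unique solution mod 39 exists.
22⁻¹ ≡ 16 (mod 39).
k ≡ 16·35 ≡ 14 (mod 39).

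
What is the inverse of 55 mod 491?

125

491 = 8·55 + 51
55 = 1·51 + 4
51 = 12·4 + 3
4 = 1·3 + 1
3 = 3·1 + 0
gcd(55, 491) = 1, so the inverse exists.
Bézout: 1 = −14·491 + 125·55.
So 55⁻¹ ≡ 125 (mod 491).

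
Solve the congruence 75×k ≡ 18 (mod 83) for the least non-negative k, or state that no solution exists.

60

gcd(75, 83) = 1, so a unique solution mod 83 exists.
75⁻¹ ≡ 31 (mod 83).
k ≡ 31×18 ≡ 60 (mod 83).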